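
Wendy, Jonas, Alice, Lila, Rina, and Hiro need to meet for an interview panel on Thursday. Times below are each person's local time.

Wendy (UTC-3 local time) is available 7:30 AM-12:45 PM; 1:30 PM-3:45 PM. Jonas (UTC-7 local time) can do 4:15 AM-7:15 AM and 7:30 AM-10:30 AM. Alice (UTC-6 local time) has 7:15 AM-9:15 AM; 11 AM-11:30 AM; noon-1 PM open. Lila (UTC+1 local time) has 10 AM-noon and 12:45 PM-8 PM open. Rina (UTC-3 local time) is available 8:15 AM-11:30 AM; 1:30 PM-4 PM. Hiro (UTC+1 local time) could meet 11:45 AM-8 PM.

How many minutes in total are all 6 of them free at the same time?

90

Wendy in UTC: 10:30-15:45, 16:30-18:45 (add 3h to convert from UTC-3).
Jonas in UTC: 11:15-14:15, 14:30-17:30 (add 7h to convert from UTC-7).
Alice in UTC: 13:15-15:15, 17:00-17:30, 18:00-19:00 (add 6h to convert from UTC-6).
Lila in UTC: 09:00-11:00, 11:45-19:00 (subtract 1h to convert from UTC+1).
Rina in UTC: 11:15-14:30, 16:30-19:00 (add 3h to convert from UTC-3).
Hiro in UTC: 10:45-19:00 (subtract 1h to convert from UTC+1).
Wendy ∩ Jonas: 11:15-14:15, 14:30-15:45, 16:30-17:30.
Wendy ∩ Jonas ∩ Alice: 13:15-14:15, 14:30-15:15, 17:00-17:30.
Wendy ∩ Jonas ∩ Alice ∩ Lila: 13:15-14:15, 14:30-15:15, 17:00-17:30.
Wendy ∩ Jonas ∩ Alice ∩ Lila ∩ Rina: 13:15-14:15, 17:00-17:30.
Wendy ∩ Jonas ∩ Alice ∩ Lila ∩ Rina ∩ Hiro: 13:15-14:15, 17:00-17:30.
So the common availability across everyone is 13:15-14:15, 17:00-17:30.
Summing the common windows: 60 + 30 = 90 minutes.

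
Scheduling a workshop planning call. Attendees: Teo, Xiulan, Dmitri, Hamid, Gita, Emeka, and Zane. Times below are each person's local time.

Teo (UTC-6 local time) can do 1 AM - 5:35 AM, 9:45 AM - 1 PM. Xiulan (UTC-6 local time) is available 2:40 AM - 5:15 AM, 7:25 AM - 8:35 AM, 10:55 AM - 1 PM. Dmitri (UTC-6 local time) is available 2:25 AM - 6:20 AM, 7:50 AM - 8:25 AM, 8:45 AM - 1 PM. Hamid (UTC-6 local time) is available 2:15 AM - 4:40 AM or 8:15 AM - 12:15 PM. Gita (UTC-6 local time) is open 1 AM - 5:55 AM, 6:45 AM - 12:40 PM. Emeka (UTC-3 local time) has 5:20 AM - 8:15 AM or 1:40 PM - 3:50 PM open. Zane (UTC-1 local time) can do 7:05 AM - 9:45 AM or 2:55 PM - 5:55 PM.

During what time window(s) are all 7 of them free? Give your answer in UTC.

Teo in UTC: 07:00-11:35, 15:45-19:00 (add 6h to convert from UTC-6).
Xiulan in UTC: 08:40-11:15, 13:25-14:35, 16:55-19:00 (add 6h to convert from UTC-6).
Dmitri in UTC: 08:25-12:20, 13:50-14:25, 14:45-19:00 (add 6h to convert from UTC-6).
Hamid in UTC: 08:15-10:40, 14:15-18:15 (add 6h to convert from UTC-6).
Gita in UTC: 07:00-11:55, 12:45-18:40 (add 6h to convert from UTC-6).
Emeka in UTC: 08:20-11:15, 16:40-18:50 (add 3h to convert from UTC-3).
Zane in UTC: 08:05-10:45, 15:55-18:55 (add 1h to convert from UTC-1).
Teo ∩ Xiulan: 08:40-11:15, 16:55-19:00.
Teo ∩ Xiulan ∩ Dmitri: 08:40-11:15, 16:55-19:00.
Teo ∩ Xiulan ∩ Dmitri ∩ Hamid: 08:40-10:40, 16:55-18:15.
Teo ∩ Xiulan ∩ Dmitri ∩ Hamid ∩ Gita: 08:40-10:40, 16:55-18:15.
Teo ∩ Xiulan ∩ Dmitri ∩ Hamid ∩ Gita ∩ Emeka: 08:40-10:40, 16:55-18:15.
Teo ∩ Xiulan ∩ Dmitri ∩ Hamid ∩ Gita ∩ Emeka ∩ Zane: 08:40-10:40, 16:55-18:15.
Those are the intersection windows.

08:40-10:40, 16:55-18:15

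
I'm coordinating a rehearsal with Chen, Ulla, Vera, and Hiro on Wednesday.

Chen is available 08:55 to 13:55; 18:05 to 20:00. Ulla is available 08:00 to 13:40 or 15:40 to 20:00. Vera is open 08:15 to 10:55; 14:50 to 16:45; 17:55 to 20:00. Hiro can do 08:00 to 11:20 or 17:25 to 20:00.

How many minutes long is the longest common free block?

120

Chen ∩ Ulla: 08:55-13:40, 18:05-20:00.
Chen ∩ Ulla ∩ Vera: 08:55-10:55, 18:05-20:00.
Chen ∩ Ulla ∩ Vera ∩ Hiro: 08:55-10:55, 18:05-20:00.
The longest is 08:55-10:55 at 120 minutes.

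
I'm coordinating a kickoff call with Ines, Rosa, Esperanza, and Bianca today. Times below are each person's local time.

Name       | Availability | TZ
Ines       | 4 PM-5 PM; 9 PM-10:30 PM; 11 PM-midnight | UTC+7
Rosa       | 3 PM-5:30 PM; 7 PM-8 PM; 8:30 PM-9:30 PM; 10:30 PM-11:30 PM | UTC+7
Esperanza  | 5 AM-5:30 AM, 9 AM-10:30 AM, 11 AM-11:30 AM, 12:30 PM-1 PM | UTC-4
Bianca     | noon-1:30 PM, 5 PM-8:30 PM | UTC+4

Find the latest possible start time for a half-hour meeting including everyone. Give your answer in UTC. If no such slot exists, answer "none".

Ines in UTC: 09:00-10:00, 14:00-15:30, 16:00-17:00 (subtract 7h to convert from UTC+7).
Rosa in UTC: 08:00-10:30, 12:00-13:00, 13:30-14:30, 15:30-16:30 (subtract 7h to convert from UTC+7).
Esperanza in UTC: 09:00-09:30, 13:00-14:30, 15:00-15:30, 16:30-17:00 (add 4h to convert from UTC-4).
Bianca in UTC: 08:00-09:30, 13:00-16:30 (subtract 4h to convert from UTC+4).
Ines ∩ Rosa: 09:00-10:00, 14:00-14:30, 16:00-16:30.
Ines ∩ Rosa ∩ Esperanza: 09:00-09:30, 14:00-14:30.
Ines ∩ Rosa ∩ Esperanza ∩ Bianca: 09:00-09:30, 14:00-14:30.
The last common window of at least 30 minutes is 14:00-14:30; a 30-minute meeting can start as late as 14:00 and still end by 14:30.

14:00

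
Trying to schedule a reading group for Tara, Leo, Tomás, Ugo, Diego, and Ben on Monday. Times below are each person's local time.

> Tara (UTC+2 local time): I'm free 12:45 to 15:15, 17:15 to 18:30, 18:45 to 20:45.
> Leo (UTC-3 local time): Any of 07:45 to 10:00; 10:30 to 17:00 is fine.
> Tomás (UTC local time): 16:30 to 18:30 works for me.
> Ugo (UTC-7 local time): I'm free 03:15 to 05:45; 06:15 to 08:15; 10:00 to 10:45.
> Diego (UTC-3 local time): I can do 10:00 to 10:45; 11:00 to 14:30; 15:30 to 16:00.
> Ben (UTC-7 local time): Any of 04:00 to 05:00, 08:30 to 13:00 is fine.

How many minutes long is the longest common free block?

30

Tara in UTC: 10:45-13:15, 15:15-16:30, 16:45-18:45 (subtract 2h to convert from UTC+2).
Leo in UTC: 10:45-13:00, 13:30-20:00 (add 3h to convert from UTC-3).
Tomás in UTC: 16:30-18:30.
Ugo in UTC: 10:15-12:45, 13:15-15:15, 17:00-17:45 (add 7h to convert from UTC-7).
Diego in UTC: 13:00-13:45, 14:00-17:30, 18:30-19:00 (add 3h to convert from UTC-3).
Ben in UTC: 11:00-12:00, 15:30-20:00 (add 7h to convert from UTC-7).
Tara ∩ Leo: 10:45-13:00, 15:15-16:30, 16:45-18:45.
Tara ∩ Leo ∩ Tomás: 16:45-18:30.
Tara ∩ Leo ∩ Tomás ∩ Ugo: 17:00-17:45.
Tara ∩ Leo ∩ Tomás ∩ Ugo ∩ Diego: 17:00-17:30.
Tara ∩ Leo ∩ Tomás ∩ Ugo ∩ Diego ∩ Ben: 17:00-17:30.
So the common availability across everyone is 17:00-17:30.
The longest is 17:00-17:30 at 30 minutes.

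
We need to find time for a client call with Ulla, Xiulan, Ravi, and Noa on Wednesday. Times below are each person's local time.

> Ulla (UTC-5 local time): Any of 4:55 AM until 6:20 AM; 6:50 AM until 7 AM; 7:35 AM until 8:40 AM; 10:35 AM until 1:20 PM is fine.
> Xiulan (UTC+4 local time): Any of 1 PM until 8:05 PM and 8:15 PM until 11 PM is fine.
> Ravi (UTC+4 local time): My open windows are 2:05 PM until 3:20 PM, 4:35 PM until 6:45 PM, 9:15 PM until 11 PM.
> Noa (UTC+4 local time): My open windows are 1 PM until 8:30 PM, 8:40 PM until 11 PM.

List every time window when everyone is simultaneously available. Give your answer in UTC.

10:05-11:20, 12:35-13:40, 17:15-18:20

Ulla in UTC: 09:55-11:20, 11:50-12:00, 12:35-13:40, 15:35-18:20 (add 5h to convert from UTC-5).
Xiulan in UTC: 09:00-16:05, 16:15-19:00 (subtract 4h to convert from UTC+4).
Ravi in UTC: 10:05-11:20, 12:35-14:45, 17:15-19:00 (subtract 4h to convert from UTC+4).
Noa in UTC: 09:00-16:30, 16:40-19:00 (subtract 4h to convert from UTC+4).
Ulla ∩ Xiulan: 09:55-11:20, 11:50-12:00, 12:35-13:40, 15:35-16:05, 16:15-18:20.
Ulla ∩ Xiulan ∩ Ravi: 10:05-11:20, 12:35-13:40, 17:15-18:20.
Ulla ∩ Xiulan ∩ Ravi ∩ Noa: 10:05-11:20, 12:35-13:40, 17:15-18:20.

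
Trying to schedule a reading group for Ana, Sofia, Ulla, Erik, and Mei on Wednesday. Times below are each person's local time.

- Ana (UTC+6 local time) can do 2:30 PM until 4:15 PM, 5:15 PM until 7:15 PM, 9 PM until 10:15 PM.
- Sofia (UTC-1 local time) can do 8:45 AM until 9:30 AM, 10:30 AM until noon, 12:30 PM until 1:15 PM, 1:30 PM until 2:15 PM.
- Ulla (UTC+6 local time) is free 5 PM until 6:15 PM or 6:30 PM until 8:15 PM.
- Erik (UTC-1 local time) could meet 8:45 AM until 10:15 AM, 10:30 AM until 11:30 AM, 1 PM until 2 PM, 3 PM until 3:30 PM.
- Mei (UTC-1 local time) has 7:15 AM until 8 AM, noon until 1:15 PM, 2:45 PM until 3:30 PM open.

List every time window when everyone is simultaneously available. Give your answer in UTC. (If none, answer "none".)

Ana in UTC: 08:30-10:15, 11:15-13:15, 15:00-16:15 (subtract 6h to convert from UTC+6).
Sofia in UTC: 09:45-10:30, 11:30-13:00, 13:30-14:15, 14:30-15:15 (add 1h to convert from UTC-1).
Ulla in UTC: 11:00-12:15, 12:30-14:15 (subtract 6h to convert from UTC+6).
Erik in UTC: 09:45-11:15, 11:30-12:30, 14:00-15:00, 16:00-16:30 (add 1h to convert from UTC-1).
Mei in UTC: 08:15-09:00, 13:00-14:15, 15:45-16:30 (add 1h to convert from UTC-1).
Ana ∩ Sofia: 09:45-10:15, 11:30-13:00, 15:00-15:15.
Ana ∩ Sofia ∩ Ulla: 11:30-12:15, 12:30-13:00.
Ana ∩ Sofia ∩ Ulla ∩ Erik: 11:30-12:15.
Ana ∩ Sofia ∩ Ulla ∩ Erik ∩ Mei: ∅.
There is no time when everyone is free.

none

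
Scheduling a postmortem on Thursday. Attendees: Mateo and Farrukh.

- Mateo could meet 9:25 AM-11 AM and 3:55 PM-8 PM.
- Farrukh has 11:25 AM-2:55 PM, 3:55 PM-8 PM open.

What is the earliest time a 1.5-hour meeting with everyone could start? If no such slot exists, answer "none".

Mateo ∩ Farrukh: 15:55-20:00.
Those are the intersection windows.
The first common window of at least 90 minutes is 15:55-20:00, so the earliest start is 15:55.

15:55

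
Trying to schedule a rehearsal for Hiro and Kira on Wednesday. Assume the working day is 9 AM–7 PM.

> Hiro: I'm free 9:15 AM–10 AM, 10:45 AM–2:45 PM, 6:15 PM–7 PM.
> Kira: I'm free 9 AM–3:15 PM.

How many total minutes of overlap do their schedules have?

285

Hiro ∩ Kira: 09:15-10:00, 10:45-14:45.
Those are the intersection windows.
Summing the common windows: 45 + 240 = 285 minutes.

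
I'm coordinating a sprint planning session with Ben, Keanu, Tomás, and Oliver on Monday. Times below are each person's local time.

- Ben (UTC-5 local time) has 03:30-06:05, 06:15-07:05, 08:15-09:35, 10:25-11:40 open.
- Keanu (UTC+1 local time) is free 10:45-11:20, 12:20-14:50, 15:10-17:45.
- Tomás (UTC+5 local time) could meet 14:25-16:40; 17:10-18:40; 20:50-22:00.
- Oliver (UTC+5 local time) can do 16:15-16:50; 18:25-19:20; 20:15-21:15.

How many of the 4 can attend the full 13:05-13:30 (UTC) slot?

2

Ben in UTC: 08:30-11:05, 11:15-12:05, 13:15-14:35, 15:25-16:40 (add 5h to convert from UTC-5).
Keanu in UTC: 09:45-10:20, 11:20-13:50, 14:10-16:45 (subtract 1h to convert from UTC+1).
Tomás in UTC: 09:25-11:40, 12:10-13:40, 15:50-17:00 (subtract 5h to convert from UTC+5).
Oliver in UTC: 11:15-11:50, 13:25-14:20, 15:15-16:15 (subtract 5h to convert from UTC+5).
Keanu and Tomás can make the full 13:05-13:30 slot — that's 2.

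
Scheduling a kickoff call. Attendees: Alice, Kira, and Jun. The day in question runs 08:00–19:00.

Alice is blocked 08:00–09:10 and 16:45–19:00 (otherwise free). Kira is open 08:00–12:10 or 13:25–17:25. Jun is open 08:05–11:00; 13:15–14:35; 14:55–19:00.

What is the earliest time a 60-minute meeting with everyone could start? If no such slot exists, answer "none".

Alice free: 09:10-16:45 (invert busy blocks within the working day).
Kira free: 08:00-12:10, 13:25-17:25.
Jun free: 08:05-11:00, 13:15-14:35, 14:55-19:00.
Alice ∩ Kira: 09:10-12:10, 13:25-16:45.
Alice ∩ Kira ∩ Jun: 09:10-11:00, 13:25-14:35, 14:55-16:45.
The first common window of at least 60 minutes is 09:10-11:00, so the earliest start is 09:10.

09:10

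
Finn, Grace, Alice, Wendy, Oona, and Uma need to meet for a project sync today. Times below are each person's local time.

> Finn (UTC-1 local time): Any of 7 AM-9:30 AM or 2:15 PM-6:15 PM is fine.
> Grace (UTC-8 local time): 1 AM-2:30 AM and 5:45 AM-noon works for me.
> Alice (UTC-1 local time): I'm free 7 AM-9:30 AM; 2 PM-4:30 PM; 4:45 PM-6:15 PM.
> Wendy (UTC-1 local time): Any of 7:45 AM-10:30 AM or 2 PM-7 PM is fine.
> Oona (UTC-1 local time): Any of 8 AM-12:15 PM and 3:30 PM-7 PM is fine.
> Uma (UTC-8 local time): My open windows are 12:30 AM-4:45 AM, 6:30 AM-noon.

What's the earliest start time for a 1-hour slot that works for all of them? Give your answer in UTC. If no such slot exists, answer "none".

09:00

Finn in UTC: 08:00-10:30, 15:15-19:15 (add 1h to convert from UTC-1).
Grace in UTC: 09:00-10:30, 13:45-20:00 (add 8h to convert from UTC-8).
Alice in UTC: 08:00-10:30, 15:00-17:30, 17:45-19:15 (add 1h to convert from UTC-1).
Wendy in UTC: 08:45-11:30, 15:00-20:00 (add 1h to convert from UTC-1).
Oona in UTC: 09:00-13:15, 16:30-20:00 (add 1h to convert from UTC-1).
Uma in UTC: 08:30-12:45, 14:30-20:00 (add 8h to convert from UTC-8).
Finn ∩ Grace: 09:00-10:30, 15:15-19:15.
Finn ∩ Grace ∩ Alice: 09:00-10:30, 15:15-17:30, 17:45-19:15.
Finn ∩ Grace ∩ Alice ∩ Wendy: 09:00-10:30, 15:15-17:30, 17:45-19:15.
Finn ∩ Grace ∩ Alice ∩ Wendy ∩ Oona: 09:00-10:30, 16:30-17:30, 17:45-19:15.
Finn ∩ Grace ∩ Alice ∩ Wendy ∩ Oona ∩ Uma: 09:00-10:30, 16:30-17:30, 17:45-19:15.
The first common window of at least 60 minutes is 09:00-10:30, so the earliest start is 09:00.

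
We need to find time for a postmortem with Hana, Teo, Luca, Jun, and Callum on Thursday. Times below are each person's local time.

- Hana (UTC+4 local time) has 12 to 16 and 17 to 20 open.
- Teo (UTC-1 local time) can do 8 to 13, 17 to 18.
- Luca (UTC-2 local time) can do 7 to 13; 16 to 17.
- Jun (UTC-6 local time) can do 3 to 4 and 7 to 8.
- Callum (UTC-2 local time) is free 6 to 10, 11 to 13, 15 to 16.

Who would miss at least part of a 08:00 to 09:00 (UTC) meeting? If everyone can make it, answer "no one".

Hana in UTC: 08:00-12:00, 13:00-16:00 (subtract 4h to convert from UTC+4).
Teo in UTC: 09:00-14:00, 18:00-19:00 (add 1h to convert from UTC-1).
Luca in UTC: 09:00-15:00, 18:00-19:00 (add 2h to convert from UTC-2).
Jun in UTC: 09:00-10:00, 13:00-14:00 (add 6h to convert from UTC-6).
Callum in UTC: 08:00-12:00, 13:00-15:00, 17:00-18:00 (add 2h to convert from UTC-2).
Hana: free for 08:00-09:00. Teo: not fully free for 08:00-09:00. Luca: not fully free for 08:00-09:00. Jun: not fully free for 08:00-09:00. Callum: free for 08:00-09:00.

Jun, Luca, Teo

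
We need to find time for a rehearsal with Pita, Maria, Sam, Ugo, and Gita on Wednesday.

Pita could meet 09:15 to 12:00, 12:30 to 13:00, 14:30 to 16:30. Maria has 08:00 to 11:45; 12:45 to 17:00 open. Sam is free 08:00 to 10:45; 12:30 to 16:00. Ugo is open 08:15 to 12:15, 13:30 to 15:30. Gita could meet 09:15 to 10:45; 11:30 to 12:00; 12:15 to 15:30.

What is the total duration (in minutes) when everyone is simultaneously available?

150

Pita ∩ Maria: 09:15-11:45, 12:45-13:00, 14:30-16:30.
Pita ∩ Maria ∩ Sam: 09:15-10:45, 12:45-13:00, 14:30-16:00.
Pita ∩ Maria ∩ Sam ∩ Ugo: 09:15-10:45, 14:30-15:30.
Pita ∩ Maria ∩ Sam ∩ Ugo ∩ Gita: 09:15-10:45, 14:30-15:30.
Summing the common windows: 90 + 60 = 150 minutes.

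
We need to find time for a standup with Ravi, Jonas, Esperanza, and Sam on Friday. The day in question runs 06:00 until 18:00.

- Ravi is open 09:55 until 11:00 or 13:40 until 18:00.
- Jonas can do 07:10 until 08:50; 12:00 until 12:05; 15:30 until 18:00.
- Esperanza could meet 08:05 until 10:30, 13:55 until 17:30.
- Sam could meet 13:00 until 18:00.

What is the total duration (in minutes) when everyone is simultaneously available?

Ravi ∩ Jonas: 15:30-18:00.
Ravi ∩ Jonas ∩ Esperanza: 15:30-17:30.
Ravi ∩ Jonas ∩ Esperanza ∩ Sam: 15:30-17:30.
That's a single block of 120 minutes.

120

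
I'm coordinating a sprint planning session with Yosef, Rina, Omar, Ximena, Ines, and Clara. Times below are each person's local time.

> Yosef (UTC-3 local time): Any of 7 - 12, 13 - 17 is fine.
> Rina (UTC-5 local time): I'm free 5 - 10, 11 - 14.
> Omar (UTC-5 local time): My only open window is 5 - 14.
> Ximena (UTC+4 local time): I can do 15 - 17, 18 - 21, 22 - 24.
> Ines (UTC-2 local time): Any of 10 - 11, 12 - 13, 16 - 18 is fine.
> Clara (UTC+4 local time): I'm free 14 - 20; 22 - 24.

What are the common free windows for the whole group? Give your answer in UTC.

12:00-13:00, 14:00-15:00, 18:00-19:00

Yosef in UTC: 10:00-15:00, 16:00-20:00 (add 3h to convert from UTC-3).
Rina in UTC: 10:00-15:00, 16:00-19:00 (add 5h to convert from UTC-5).
Omar in UTC: 10:00-19:00 (add 5h to convert from UTC-5).
Ximena in UTC: 11:00-13:00, 14:00-17:00, 18:00-20:00 (subtract 4h to convert from UTC+4).
Ines in UTC: 12:00-13:00, 14:00-15:00, 18:00-20:00 (add 2h to convert from UTC-2).
Clara in UTC: 10:00-16:00, 18:00-20:00 (subtract 4h to convert from UTC+4).
Yosef ∩ Rina: 10:00-15:00, 16:00-19:00.
Yosef ∩ Rina ∩ Omar: 10:00-15:00, 16:00-19:00.
Yosef ∩ Rina ∩ Omar ∩ Ximena: 11:00-13:00, 14:00-15:00, 16:00-17:00, 18:00-19:00.
Yosef ∩ Rina ∩ Omar ∩ Ximena ∩ Ines: 12:00-13:00, 14:00-15:00, 18:00-19:00.
Yosef ∩ Rina ∩ Omar ∩ Ximena ∩ Ines ∩ Clara: 12:00-13:00, 14:00-15:00, 18:00-19:00.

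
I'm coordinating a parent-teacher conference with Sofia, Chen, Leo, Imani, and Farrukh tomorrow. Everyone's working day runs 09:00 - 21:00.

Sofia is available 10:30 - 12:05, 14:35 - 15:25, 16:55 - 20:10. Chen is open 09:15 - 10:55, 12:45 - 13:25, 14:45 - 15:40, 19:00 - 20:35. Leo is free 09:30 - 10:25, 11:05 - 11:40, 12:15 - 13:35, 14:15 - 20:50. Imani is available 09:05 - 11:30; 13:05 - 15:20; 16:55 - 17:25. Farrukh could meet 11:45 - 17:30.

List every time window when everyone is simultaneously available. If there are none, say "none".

14:45-15:20

Sofia ∩ Chen: 10:30-10:55, 14:45-15:25, 19:00-20:10.
Sofia ∩ Chen ∩ Leo: 14:45-15:25, 19:00-20:10.
Sofia ∩ Chen ∩ Leo ∩ Imani: 14:45-15:20.
Sofia ∩ Chen ∩ Leo ∩ Imani ∩ Farrukh: 14:45-15:20.
So the common availability across everyone is 14:45-15:20.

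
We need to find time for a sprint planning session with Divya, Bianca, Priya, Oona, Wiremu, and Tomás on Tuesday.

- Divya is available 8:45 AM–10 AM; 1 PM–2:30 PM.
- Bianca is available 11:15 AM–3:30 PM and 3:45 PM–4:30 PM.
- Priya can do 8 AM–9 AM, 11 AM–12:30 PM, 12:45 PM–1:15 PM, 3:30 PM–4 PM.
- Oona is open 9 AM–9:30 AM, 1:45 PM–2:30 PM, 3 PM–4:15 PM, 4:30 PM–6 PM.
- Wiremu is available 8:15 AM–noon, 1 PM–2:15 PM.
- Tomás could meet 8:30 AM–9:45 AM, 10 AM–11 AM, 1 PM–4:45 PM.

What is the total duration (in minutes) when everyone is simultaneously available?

Divya ∩ Bianca: 13:00-14:30.
Divya ∩ Bianca ∩ Priya: 13:00-13:15.
Divya ∩ Bianca ∩ Priya ∩ Oona: ∅.
Divya ∩ Bianca ∩ Priya ∩ Oona ∩ Wiremu: ∅.
Divya ∩ Bianca ∩ Priya ∩ Oona ∩ Wiremu ∩ Tomás: ∅.
There is no time when everyone is free.
There is no common window, so the total is 0 minutes.

0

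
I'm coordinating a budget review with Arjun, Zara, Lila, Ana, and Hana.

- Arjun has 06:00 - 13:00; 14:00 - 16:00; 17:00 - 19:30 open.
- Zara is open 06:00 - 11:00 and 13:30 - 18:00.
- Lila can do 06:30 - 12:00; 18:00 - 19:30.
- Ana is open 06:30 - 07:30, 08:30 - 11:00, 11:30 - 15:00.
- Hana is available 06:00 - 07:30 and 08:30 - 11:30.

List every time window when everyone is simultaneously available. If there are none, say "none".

06:30-07:30, 08:30-11:00

Arjun ∩ Zara: 06:00-11:00, 14:00-16:00, 17:00-18:00.
Arjun ∩ Zara ∩ Lila: 06:30-11:00.
Arjun ∩ Zara ∩ Lila ∩ Ana: 06:30-07:30, 08:30-11:00.
Arjun ∩ Zara ∩ Lila ∩ Ana ∩ Hana: 06:30-07:30, 08:30-11:00.
So the common availability across everyone is 06:30-07:30, 08:30-11:00.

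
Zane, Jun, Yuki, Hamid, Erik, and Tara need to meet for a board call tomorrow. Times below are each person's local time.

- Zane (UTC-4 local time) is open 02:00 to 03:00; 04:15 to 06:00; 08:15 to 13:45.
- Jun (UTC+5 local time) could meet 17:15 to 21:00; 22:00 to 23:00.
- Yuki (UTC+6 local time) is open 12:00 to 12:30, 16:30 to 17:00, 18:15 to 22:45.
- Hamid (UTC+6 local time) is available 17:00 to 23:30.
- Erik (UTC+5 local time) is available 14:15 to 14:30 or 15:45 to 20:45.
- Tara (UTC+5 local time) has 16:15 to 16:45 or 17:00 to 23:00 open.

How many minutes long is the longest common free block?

210

Zane in UTC: 06:00-07:00, 08:15-10:00, 12:15-17:45 (add 4h to convert from UTC-4).
Jun in UTC: 12:15-16:00, 17:00-18:00 (subtract 5h to convert from UTC+5).
Yuki in UTC: 06:00-06:30, 10:30-11:00, 12:15-16:45 (subtract 6h to convert from UTC+6).
Hamid in UTC: 11:00-17:30 (subtract 6h to convert from UTC+6).
Erik in UTC: 09:15-09:30, 10:45-15:45 (subtract 5h to convert from UTC+5).
Tara in UTC: 11:15-11:45, 12:00-18:00 (subtract 5h to convert from UTC+5).
Zane ∩ Jun: 12:15-16:00, 17:00-17:45.
Zane ∩ Jun ∩ Yuki: 12:15-16:00.
Zane ∩ Jun ∩ Yuki ∩ Hamid: 12:15-16:00.
Zane ∩ Jun ∩ Yuki ∩ Hamid ∩ Erik: 12:15-15:45.
Zane ∩ Jun ∩ Yuki ∩ Hamid ∩ Erik ∩ Tara: 12:15-15:45.
The longest is 12:15-15:45 at 210 minutes.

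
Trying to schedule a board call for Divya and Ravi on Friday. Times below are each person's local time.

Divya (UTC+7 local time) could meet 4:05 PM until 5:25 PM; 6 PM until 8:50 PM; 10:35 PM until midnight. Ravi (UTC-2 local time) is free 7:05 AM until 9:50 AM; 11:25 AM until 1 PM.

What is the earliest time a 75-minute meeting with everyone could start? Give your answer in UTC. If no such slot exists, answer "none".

Divya in UTC: 09:05-10:25, 11:00-13:50, 15:35-17:00 (subtract 7h to convert from UTC+7).
Ravi in UTC: 09:05-11:50, 13:25-15:00 (add 2h to convert from UTC-2).
Divya ∩ Ravi: 09:05-10:25, 11:00-11:50, 13:25-13:50.
Those are the intersection windows.
The first common window of at least 75 minutes is 09:05-10:25, so the earliest start is 09:05.

09:05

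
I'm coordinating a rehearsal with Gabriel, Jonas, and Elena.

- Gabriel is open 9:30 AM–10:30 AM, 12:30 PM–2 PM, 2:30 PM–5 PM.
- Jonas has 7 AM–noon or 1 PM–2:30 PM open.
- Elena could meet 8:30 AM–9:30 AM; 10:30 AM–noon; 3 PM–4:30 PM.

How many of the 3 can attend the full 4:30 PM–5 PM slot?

1

Gabriel can make the full 16:30-17:00 slot — that's 1.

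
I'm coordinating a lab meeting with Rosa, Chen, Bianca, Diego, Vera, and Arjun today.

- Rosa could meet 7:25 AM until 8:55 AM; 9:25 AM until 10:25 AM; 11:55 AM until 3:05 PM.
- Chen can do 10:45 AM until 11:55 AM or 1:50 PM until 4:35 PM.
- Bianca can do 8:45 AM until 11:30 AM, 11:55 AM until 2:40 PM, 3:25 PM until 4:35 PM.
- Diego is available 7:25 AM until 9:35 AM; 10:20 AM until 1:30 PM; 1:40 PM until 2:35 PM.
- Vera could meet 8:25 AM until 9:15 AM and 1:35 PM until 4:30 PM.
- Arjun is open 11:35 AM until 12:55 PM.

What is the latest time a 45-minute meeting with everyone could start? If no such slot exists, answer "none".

none

Rosa ∩ Chen: 13:50-15:05.
Rosa ∩ Chen ∩ Bianca: 13:50-14:40.
Rosa ∩ Chen ∩ Bianca ∩ Diego: 13:50-14:35.
Rosa ∩ Chen ∩ Bianca ∩ Diego ∩ Vera: 13:50-14:35.
Rosa ∩ Chen ∩ Bianca ∩ Diego ∩ Vera ∩ Arjun: ∅.
There is no time when everyone is free.
No common window is at least 45 minutes long.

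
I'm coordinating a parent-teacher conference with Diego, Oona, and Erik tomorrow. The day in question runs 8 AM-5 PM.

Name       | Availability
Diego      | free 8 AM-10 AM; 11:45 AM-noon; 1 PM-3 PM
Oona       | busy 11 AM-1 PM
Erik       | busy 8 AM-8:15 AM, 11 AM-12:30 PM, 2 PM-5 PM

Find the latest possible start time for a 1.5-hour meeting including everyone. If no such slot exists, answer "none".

Diego free: 08:00-10:00, 11:45-12:00, 13:00-15:00.
Oona free: 08:00-11:00, 13:00-17:00 (invert busy blocks within the working day).
Erik free: 08:15-11:00, 12:30-14:00 (invert busy blocks within the working day).
Diego ∩ Oona: 08:00-10:00, 13:00-15:00.
Diego ∩ Oona ∩ Erik: 08:15-10:00, 13:00-14:00.
Those are the intersection windows.
The last common window of at least 90 minutes is 08:15-10:00; a 90-minute meeting can start as late as 08:30 and still end by 10:00.

08:30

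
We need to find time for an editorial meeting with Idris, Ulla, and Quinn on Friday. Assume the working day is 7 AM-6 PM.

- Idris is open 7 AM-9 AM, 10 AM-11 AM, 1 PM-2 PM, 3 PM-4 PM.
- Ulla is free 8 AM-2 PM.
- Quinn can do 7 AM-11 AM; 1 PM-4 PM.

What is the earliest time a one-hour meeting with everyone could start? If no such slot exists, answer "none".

Idris ∩ Ulla: 08:00-09:00, 10:00-11:00, 13:00-14:00.
Idris ∩ Ulla ∩ Quinn: 08:00-09:00, 10:00-11:00, 13:00-14:00.
The first common window of at least 60 minutes is 08:00-09:00, so the earliest start is 08:00.

08:00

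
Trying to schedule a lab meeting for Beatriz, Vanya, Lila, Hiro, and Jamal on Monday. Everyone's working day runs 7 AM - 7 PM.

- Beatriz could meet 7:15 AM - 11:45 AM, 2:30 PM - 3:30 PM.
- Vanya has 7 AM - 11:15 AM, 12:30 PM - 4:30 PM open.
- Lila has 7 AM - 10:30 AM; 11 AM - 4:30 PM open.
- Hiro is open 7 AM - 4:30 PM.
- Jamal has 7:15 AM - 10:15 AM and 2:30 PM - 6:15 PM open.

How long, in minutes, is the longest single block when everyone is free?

180

Beatriz ∩ Vanya: 07:15-11:15, 14:30-15:30.
Beatriz ∩ Vanya ∩ Lila: 07:15-10:30, 11:00-11:15, 14:30-15:30.
Beatriz ∩ Vanya ∩ Lila ∩ Hiro: 07:15-10:30, 11:00-11:15, 14:30-15:30.
Beatriz ∩ Vanya ∩ Lila ∩ Hiro ∩ Jamal: 07:15-10:15, 14:30-15:30.
So the common availability across everyone is 07:15-10:15, 14:30-15:30.
The longest is 07:15-10:15 at 180 minutes.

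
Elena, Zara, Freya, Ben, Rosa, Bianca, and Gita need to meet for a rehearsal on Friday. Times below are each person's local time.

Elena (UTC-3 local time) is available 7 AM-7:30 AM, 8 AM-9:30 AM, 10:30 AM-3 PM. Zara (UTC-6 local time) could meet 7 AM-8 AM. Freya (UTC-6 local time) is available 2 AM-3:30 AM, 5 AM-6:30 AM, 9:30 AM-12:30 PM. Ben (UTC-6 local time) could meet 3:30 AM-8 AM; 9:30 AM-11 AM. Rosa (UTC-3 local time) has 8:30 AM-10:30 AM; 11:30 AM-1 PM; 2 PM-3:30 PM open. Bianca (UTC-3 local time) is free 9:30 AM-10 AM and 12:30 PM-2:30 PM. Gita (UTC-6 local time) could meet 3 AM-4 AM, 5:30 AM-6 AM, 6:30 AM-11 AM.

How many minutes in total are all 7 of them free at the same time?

0

Elena in UTC: 10:00-10:30, 11:00-12:30, 13:30-18:00 (add 3h to convert from UTC-3).
Zara in UTC: 13:00-14:00 (add 6h to convert from UTC-6).
Freya in UTC: 08:00-09:30, 11:00-12:30, 15:30-18:30 (add 6h to convert from UTC-6).
Ben in UTC: 09:30-14:00, 15:30-17:00 (add 6h to convert from UTC-6).
Rosa in UTC: 11:30-13:30, 14:30-16:00, 17:00-18:30 (add 3h to convert from UTC-3).
Bianca in UTC: 12:30-13:00, 15:30-17:30 (add 3h to convert from UTC-3).
Gita in UTC: 09:00-10:00, 11:30-12:00, 12:30-17:00 (add 6h to convert from UTC-6).
Elena ∩ Zara: 13:30-14:00.
Elena ∩ Zara ∩ Freya: ∅.
Elena ∩ Zara ∩ Freya ∩ Ben: ∅.
Elena ∩ Zara ∩ Freya ∩ Ben ∩ Rosa: ∅.
Elena ∩ Zara ∩ Freya ∩ Ben ∩ Rosa ∩ Bianca: ∅.
Elena ∩ Zara ∩ Freya ∩ Ben ∩ Rosa ∩ Bianca ∩ Gita: ∅.
There is no time when everyone is free.
There is no common window, so the total is 0 minutes.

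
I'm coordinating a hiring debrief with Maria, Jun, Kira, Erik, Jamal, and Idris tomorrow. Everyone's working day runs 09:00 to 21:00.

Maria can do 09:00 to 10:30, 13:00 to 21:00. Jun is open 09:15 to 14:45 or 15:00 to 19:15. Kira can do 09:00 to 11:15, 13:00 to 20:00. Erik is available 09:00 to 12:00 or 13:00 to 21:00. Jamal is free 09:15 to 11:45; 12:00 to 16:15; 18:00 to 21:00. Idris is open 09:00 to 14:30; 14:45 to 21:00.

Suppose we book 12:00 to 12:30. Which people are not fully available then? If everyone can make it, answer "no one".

Erik, Kira, Maria

Maria: not fully free for 12:00-12:30. Jun: free for 12:00-12:30. Kira: not fully free for 12:00-12:30. Erik: not fully free for 12:00-12:30. Jamal: free for 12:00-12:30. Idris: free for 12:00-12:30.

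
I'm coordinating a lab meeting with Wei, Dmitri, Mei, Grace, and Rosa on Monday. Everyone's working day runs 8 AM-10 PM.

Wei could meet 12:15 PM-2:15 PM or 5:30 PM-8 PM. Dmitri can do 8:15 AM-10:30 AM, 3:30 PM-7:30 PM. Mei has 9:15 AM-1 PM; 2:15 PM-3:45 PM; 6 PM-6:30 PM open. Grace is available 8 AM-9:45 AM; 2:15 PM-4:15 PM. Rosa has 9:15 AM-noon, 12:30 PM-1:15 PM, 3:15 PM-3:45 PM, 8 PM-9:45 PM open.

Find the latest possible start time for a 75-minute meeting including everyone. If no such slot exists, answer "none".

Wei ∩ Dmitri: 17:30-19:30.
Wei ∩ Dmitri ∩ Mei: 18:00-18:30.
Wei ∩ Dmitri ∩ Mei ∩ Grace: ∅.
Wei ∩ Dmitri ∩ Mei ∩ Grace ∩ Rosa: ∅.
There is no time when everyone is free.
No common window is at least 75 minutes long.

none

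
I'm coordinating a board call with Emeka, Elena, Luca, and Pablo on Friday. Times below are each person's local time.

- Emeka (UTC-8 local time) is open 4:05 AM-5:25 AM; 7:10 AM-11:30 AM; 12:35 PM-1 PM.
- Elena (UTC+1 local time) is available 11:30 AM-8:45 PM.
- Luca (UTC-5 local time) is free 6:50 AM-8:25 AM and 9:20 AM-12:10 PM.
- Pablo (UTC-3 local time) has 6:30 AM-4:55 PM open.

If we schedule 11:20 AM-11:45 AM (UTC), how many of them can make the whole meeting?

2

Emeka in UTC: 12:05-13:25, 15:10-19:30, 20:35-21:00 (add 8h to convert from UTC-8).
Elena in UTC: 10:30-19:45 (subtract 1h to convert from UTC+1).
Luca in UTC: 11:50-13:25, 14:20-17:10 (add 5h to convert from UTC-5).
Pablo in UTC: 09:30-19:55 (add 3h to convert from UTC-3).
Elena and Pablo can make the full 11:20-11:45 slot — that's 2.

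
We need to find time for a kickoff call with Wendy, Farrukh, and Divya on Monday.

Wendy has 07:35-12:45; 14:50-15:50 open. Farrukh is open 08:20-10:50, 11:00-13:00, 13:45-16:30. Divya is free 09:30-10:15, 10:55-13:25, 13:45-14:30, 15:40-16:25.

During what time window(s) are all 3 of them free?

09:30-10:15, 11:00-12:45, 15:40-15:50

Wendy ∩ Farrukh: 08:20-10:50, 11:00-12:45, 14:50-15:50.
Wendy ∩ Farrukh ∩ Divya: 09:30-10:15, 11:00-12:45, 15:40-15:50.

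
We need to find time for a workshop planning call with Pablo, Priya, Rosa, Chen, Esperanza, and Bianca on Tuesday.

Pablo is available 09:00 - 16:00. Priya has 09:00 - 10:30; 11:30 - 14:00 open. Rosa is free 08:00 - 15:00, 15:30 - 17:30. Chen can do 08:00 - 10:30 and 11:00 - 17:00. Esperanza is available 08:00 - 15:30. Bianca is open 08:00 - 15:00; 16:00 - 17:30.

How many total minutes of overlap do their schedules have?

240

Pablo ∩ Priya: 09:00-10:30, 11:30-14:00.
Pablo ∩ Priya ∩ Rosa: 09:00-10:30, 11:30-14:00.
Pablo ∩ Priya ∩ Rosa ∩ Chen: 09:00-10:30, 11:30-14:00.
Pablo ∩ Priya ∩ Rosa ∩ Chen ∩ Esperanza: 09:00-10:30, 11:30-14:00.
Pablo ∩ Priya ∩ Rosa ∩ Chen ∩ Esperanza ∩ Bianca: 09:00-10:30, 11:30-14:00.
Summing the common windows: 90 + 150 = 240 minutes.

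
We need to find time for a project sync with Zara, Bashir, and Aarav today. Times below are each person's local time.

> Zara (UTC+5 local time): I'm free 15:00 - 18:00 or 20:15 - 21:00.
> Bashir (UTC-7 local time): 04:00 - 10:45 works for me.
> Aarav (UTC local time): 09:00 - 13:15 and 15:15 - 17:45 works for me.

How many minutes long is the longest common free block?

120

Zara in UTC: 10:00-13:00, 15:15-16:00 (subtract 5h to convert from UTC+5).
Bashir in UTC: 11:00-17:45 (add 7h to convert from UTC-7).
Aarav in UTC: 09:00-13:15, 15:15-17:45.
Zara ∩ Bashir: 11:00-13:00, 15:15-16:00.
Zara ∩ Bashir ∩ Aarav: 11:00-13:00, 15:15-16:00.
So the common availability across everyone is 11:00-13:00, 15:15-16:00.
The longest is 11:00-13:00 at 120 minutes.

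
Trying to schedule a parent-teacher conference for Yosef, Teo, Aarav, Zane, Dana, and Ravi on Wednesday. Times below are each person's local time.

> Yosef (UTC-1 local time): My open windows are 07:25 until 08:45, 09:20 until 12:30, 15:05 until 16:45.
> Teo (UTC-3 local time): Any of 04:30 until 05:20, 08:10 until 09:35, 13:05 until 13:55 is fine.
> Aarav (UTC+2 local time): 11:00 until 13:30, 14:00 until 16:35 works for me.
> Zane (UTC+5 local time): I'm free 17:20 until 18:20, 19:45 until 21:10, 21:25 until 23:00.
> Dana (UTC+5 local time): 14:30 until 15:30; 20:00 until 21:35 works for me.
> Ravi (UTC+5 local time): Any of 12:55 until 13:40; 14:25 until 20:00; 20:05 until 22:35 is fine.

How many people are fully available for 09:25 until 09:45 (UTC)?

3

Yosef in UTC: 08:25-09:45, 10:20-13:30, 16:05-17:45 (add 1h to convert from UTC-1).
Teo in UTC: 07:30-08:20, 11:10-12:35, 16:05-16:55 (add 3h to convert from UTC-3).
Aarav in UTC: 09:00-11:30, 12:00-14:35 (subtract 2h to convert from UTC+2).
Zane in UTC: 12:20-13:20, 14:45-16:10, 16:25-18:00 (subtract 5h to convert from UTC+5).
Dana in UTC: 09:30-10:30, 15:00-16:35 (subtract 5h to convert from UTC+5).
Ravi in UTC: 07:55-08:40, 09:25-15:00, 15:05-17:35 (subtract 5h to convert from UTC+5).
Yosef, Aarav, and Ravi can make the full 09:25-09:45 slot — that's 3.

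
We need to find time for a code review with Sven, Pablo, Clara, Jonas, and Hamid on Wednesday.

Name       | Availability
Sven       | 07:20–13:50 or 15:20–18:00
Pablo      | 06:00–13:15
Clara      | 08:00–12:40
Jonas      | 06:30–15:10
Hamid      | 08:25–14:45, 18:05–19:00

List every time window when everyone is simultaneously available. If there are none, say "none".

Sven ∩ Pablo: 07:20-13:15.
Sven ∩ Pablo ∩ Clara: 08:00-12:40.
Sven ∩ Pablo ∩ Clara ∩ Jonas: 08:00-12:40.
Sven ∩ Pablo ∩ Clara ∩ Jonas ∩ Hamid: 08:25-12:40.

08:25-12:40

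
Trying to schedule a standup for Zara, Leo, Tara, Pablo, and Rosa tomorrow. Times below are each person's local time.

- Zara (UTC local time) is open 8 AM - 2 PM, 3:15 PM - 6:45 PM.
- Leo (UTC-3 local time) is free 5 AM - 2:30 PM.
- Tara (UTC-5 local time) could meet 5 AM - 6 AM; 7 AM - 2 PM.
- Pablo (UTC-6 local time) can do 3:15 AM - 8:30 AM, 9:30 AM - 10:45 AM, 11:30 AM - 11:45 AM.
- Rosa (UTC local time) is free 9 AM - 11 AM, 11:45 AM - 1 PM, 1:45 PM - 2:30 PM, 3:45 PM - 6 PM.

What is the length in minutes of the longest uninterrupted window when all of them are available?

60

Zara in UTC: 08:00-14:00, 15:15-18:45.
Leo in UTC: 08:00-17:30 (add 3h to convert from UTC-3).
Tara in UTC: 10:00-11:00, 12:00-19:00 (add 5h to convert from UTC-5).
Pablo in UTC: 09:15-14:30, 15:30-16:45, 17:30-17:45 (add 6h to convert from UTC-6).
Rosa in UTC: 09:00-11:00, 11:45-13:00, 13:45-14:30, 15:45-18:00.
Zara ∩ Leo: 08:00-14:00, 15:15-17:30.
Zara ∩ Leo ∩ Tara: 10:00-11:00, 12:00-14:00, 15:15-17:30.
Zara ∩ Leo ∩ Tara ∩ Pablo: 10:00-11:00, 12:00-14:00, 15:30-16:45.
Zara ∩ Leo ∩ Tara ∩ Pablo ∩ Rosa: 10:00-11:00, 12:00-13:00, 13:45-14:00, 15:45-16:45.
The longest is 10:00-11:00 at 60 minutes.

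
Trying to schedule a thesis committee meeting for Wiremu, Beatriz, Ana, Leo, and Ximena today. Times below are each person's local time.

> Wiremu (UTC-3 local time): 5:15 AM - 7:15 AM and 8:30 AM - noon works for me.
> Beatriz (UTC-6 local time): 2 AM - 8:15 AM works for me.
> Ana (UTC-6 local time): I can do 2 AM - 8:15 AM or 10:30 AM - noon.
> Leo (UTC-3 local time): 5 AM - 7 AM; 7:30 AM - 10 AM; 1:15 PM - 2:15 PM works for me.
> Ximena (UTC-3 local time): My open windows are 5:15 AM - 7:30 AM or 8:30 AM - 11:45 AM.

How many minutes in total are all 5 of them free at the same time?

195

Wiremu in UTC: 08:15-10:15, 11:30-15:00 (add 3h to convert from UTC-3).
Beatriz in UTC: 08:00-14:15 (add 6h to convert from UTC-6).
Ana in UTC: 08:00-14:15, 16:30-18:00 (add 6h to convert from UTC-6).
Leo in UTC: 08:00-10:00, 10:30-13:00, 16:15-17:15 (add 3h to convert from UTC-3).
Ximena in UTC: 08:15-10:30, 11:30-14:45 (add 3h to convert from UTC-3).
Wiremu ∩ Beatriz: 08:15-10:15, 11:30-14:15.
Wiremu ∩ Beatriz ∩ Ana: 08:15-10:15, 11:30-14:15.
Wiremu ∩ Beatriz ∩ Ana ∩ Leo: 08:15-10:00, 11:30-13:00.
Wiremu ∩ Beatriz ∩ Ana ∩ Leo ∩ Ximena: 08:15-10:00, 11:30-13:00.
Summing the common windows: 105 + 90 = 195 minutes.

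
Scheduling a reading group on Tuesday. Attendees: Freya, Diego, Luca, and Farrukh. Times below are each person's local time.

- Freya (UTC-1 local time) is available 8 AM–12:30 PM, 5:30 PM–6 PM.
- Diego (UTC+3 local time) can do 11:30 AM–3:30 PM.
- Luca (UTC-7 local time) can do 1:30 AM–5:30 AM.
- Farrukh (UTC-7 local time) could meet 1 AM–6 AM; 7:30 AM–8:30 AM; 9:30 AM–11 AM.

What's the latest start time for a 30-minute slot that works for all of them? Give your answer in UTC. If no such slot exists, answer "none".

Freya in UTC: 09:00-13:30, 18:30-19:00 (add 1h to convert from UTC-1).
Diego in UTC: 08:30-12:30 (subtract 3h to convert from UTC+3).
Luca in UTC: 08:30-12:30 (add 7h to convert from UTC-7).
Farrukh in UTC: 08:00-13:00, 14:30-15:30, 16:30-18:00 (add 7h to convert from UTC-7).
Freya ∩ Diego: 09:00-12:30.
Freya ∩ Diego ∩ Luca: 09:00-12:30.
Freya ∩ Diego ∩ Luca ∩ Farrukh: 09:00-12:30.
The last common window of at least 30 minutes is 09:00-12:30; a 30-minute meeting can start as late as 12:00 and still end by 12:30.

12:00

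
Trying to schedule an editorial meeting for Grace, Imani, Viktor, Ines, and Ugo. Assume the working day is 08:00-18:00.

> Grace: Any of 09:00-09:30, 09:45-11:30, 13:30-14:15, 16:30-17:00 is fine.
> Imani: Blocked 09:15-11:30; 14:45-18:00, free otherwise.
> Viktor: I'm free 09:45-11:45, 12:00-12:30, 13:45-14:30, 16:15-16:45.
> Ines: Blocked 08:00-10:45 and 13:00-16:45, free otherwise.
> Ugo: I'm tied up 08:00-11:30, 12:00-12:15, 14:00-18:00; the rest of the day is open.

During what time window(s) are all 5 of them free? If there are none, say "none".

Grace free: 09:00-09:30, 09:45-11:30, 13:30-14:15, 16:30-17:00.
Imani free: 08:00-09:15, 11:30-14:45 (invert busy blocks within the working day).
Viktor free: 09:45-11:45, 12:00-12:30, 13:45-14:30, 16:15-16:45.
Ines free: 10:45-13:00, 16:45-18:00 (invert busy blocks within the working day).
Ugo free: 11:30-12:00, 12:15-14:00 (invert busy blocks within the working day).
Grace ∩ Imani: 09:00-09:15, 13:30-14:15.
Grace ∩ Imani ∩ Viktor: 13:45-14:15.
Grace ∩ Imani ∩ Viktor ∩ Ines: ∅.
Grace ∩ Imani ∩ Viktor ∩ Ines ∩ Ugo: ∅.
There is no time when everyone is free.

none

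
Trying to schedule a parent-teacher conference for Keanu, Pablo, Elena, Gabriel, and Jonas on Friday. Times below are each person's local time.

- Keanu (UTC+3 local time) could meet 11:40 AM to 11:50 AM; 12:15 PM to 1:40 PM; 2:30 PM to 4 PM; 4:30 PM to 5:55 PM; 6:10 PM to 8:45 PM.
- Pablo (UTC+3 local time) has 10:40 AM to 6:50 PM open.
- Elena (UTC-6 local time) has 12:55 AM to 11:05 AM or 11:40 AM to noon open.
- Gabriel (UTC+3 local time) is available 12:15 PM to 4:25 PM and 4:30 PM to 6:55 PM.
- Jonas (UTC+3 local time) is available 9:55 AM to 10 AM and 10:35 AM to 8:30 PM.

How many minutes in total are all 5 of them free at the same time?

300

Keanu in UTC: 08:40-08:50, 09:15-10:40, 11:30-13:00, 13:30-14:55, 15:10-17:45 (subtract 3h to convert from UTC+3).
Pablo in UTC: 07:40-15:50 (subtract 3h to convert from UTC+3).
Elena in UTC: 06:55-17:05, 17:40-18:00 (add 6h to convert from UTC-6).
Gabriel in UTC: 09:15-13:25, 13:30-15:55 (subtract 3h to convert from UTC+3).
Jonas in UTC: 06:55-07:00, 07:35-17:30 (subtract 3h to convert from UTC+3).
Keanu ∩ Pablo: 08:40-08:50, 09:15-10:40, 11:30-13:00, 13:30-14:55, 15:10-15:50.
Keanu ∩ Pablo ∩ Elena: 08:40-08:50, 09:15-10:40, 11:30-13:00, 13:30-14:55, 15:10-15:50.
Keanu ∩ Pablo ∩ Elena ∩ Gabriel: 09:15-10:40, 11:30-13:00, 13:30-14:55, 15:10-15:50.
Keanu ∩ Pablo ∩ Elena ∩ Gabriel ∩ Jonas: 09:15-10:40, 11:30-13:00, 13:30-14:55, 15:10-15:50.
Summing the common windows: 85 + 90 + 85 + 40 = 300 minutes.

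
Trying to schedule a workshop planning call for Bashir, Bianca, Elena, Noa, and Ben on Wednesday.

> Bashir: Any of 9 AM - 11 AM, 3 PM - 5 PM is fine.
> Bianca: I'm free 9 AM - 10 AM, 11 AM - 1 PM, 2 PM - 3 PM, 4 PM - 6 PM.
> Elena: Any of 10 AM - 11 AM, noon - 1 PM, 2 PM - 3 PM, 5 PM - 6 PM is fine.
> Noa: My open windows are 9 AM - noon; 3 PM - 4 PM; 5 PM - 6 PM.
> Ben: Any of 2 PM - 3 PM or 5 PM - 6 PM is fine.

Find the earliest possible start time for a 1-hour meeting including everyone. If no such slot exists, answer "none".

none

Bashir ∩ Bianca: 09:00-10:00, 16:00-17:00.
Bashir ∩ Bianca ∩ Elena: ∅.
Bashir ∩ Bianca ∩ Elena ∩ Noa: ∅.
Bashir ∩ Bianca ∩ Elena ∩ Noa ∩ Ben: ∅.
There is no time when everyone is free.
No common window is at least 60 minutes long.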